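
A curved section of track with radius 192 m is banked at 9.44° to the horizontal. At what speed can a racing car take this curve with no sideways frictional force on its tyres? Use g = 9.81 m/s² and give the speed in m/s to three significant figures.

On a frictionless banked curve, N sinθ = mv²/r and N cosθ = mg, so tanθ = v²/(rg).
v = √(r g tanθ) = √(192 × 9.81 × tan 9.44°) = √(192 × 9.81 × 0.1663) = √313.2 = 17.70 m/s.

17.7 m/s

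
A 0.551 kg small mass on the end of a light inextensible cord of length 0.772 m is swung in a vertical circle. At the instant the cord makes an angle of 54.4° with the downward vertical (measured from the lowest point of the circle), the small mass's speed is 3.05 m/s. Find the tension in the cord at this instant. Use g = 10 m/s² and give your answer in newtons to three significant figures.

9.85 N

Take the radial direction toward the centre of the circle as positive. The component of the weight along the string toward the centre is −mg cos φ (φ measured from the bottom), so Newton's second law along the string gives T − mg cos φ = m v²/r.
cos 54.4° = 0.5821, so T = m(v²/r + g cos φ) = 0.551 × ((3.05)²/0.772 + 10.0 × 0.5821) = 0.551 × (12.05 + (5.821)) = 0.551 × 17.87 = 9.847 N.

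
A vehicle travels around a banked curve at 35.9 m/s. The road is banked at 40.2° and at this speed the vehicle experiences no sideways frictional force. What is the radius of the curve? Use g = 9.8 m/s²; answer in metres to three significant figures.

156 m

Frictionless banking: tanθ = v²/(rg), so r = v²/(g tanθ).
r = (35.9)²/(9.8 × tan 40.2°) = 1289/(9.8 × 0.8451) = 1289/8.282 = 155.6 m.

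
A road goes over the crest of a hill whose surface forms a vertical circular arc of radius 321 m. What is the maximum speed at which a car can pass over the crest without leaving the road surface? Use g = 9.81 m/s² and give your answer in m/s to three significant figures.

At the crest the centre of the circle is below the car, so the net downward (centripetal) force is mg − N = mv²/r.
The car leaves the road when N → 0, giving v_max = √(g r) = √(9.81 × 321) = 56.12 m/s.

56.1 m/s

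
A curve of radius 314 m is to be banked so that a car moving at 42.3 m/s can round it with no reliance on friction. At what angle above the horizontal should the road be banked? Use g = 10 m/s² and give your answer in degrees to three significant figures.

With no friction, the horizontal component of the normal force provides the centripetal force: N sinθ = mv²/r, while N cosθ = mg vertically.
Dividing: tanθ = v²/(r g) = (42.3)²/(314 × 10.0) = 1789/3140 = 0.5698.
θ = arctan(0.5698) = 29.68°.

29.7°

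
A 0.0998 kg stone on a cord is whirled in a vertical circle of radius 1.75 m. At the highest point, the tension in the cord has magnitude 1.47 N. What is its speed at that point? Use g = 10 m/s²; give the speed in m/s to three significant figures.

At the top, T + mg = mv²/r, so v = √(r(T/m + g)) = √(1.75 × (1.47/0.0998 + 10.0)) = √(1.75 × 24.73) = √43.28 = 6.578 m/s.

6.58 m/s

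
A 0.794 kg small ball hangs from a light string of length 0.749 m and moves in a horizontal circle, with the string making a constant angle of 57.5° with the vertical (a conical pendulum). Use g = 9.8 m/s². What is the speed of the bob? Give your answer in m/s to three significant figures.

The radius of the circle is r = L sinθ = 0.749 × sin 57.5° = 0.6317 m.
Horizontally T sinθ = mv²/r and vertically T cosθ = mg, so tanθ = v²/(rg).
v = √(r g tanθ) = √(0.6317 × 9.8 × 1.570) = √9.717 = 3.117 m/s.

3.12 m/s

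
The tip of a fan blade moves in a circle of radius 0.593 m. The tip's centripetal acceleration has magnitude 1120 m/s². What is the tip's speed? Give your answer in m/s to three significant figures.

a_c = v²/r ⇒ v = √(a_c · r) = √(1120 × 0.593) = √664.2 = 25.77 m/s.

25.8 m/s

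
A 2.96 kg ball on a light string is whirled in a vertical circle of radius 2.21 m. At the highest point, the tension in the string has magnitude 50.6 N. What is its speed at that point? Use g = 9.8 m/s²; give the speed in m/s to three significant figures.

7.71 m/s

At the top, T + mg = mv²/r, so v = √(r(T/m + g)) = √(2.21 × (50.6/2.96 + 9.8)) = √(2.21 × 26.89) = √59.44 = 7.710 m/s.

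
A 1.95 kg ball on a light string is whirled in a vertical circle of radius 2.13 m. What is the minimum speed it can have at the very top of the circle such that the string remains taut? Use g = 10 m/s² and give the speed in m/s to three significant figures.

At the top, both weight mg and T point toward the centre: T + mg = mv²/r.
At minimum speed T → 0, so mg = mv_min²/r ⇒ v_min = √(g r) = √(10.0 × 2.13) = 4.615 m/s.

4.62 m/s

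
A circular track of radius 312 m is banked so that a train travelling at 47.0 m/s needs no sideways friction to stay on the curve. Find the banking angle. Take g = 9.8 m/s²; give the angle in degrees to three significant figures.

35.8°

For a frictionless banked turn: horizontally N sinθ = mv²/r and vertically N cosθ = mg.
Dividing: tanθ = v²/(r g) = (47.0)²/(312 × 9.8) = 2209/3058 = 0.7225.
θ = arctan(0.7225) = 35.85°.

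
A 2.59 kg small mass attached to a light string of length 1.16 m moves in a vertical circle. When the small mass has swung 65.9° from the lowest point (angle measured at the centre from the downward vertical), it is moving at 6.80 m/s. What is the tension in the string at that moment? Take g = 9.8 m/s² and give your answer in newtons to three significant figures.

Take the radial direction toward the centre of the circle as positive. The component of the weight along the string toward the centre is −mg cos φ (φ measured from the bottom), so Newton's second law along the string gives T − mg cos φ = m v²/r.
cos 65.9° = 0.4083, so T = m(v²/r + g cos φ) = 2.59 × ((6.80)²/1.16 + 9.8 × 0.4083) = 2.59 × (39.86 + (4.002)) = 2.59 × 43.86 = 113.6 N.

114 N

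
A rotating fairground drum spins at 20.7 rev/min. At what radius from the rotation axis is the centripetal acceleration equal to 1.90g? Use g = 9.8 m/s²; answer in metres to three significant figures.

ω = 20.7 rev/min × 2π/60 = 2.168 rad/s.
a_c = ω²r = 1.90g ⇒ r = 1.90 × 9.8 / (2.168)² = 18.62/4.699 = 3.963 m.

3.96 m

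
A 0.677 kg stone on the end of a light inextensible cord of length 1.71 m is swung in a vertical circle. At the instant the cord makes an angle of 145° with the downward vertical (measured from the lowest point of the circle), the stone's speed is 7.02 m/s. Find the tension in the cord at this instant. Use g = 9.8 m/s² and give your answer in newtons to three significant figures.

14.1 N

Take the radial direction toward the centre of the circle as positive. The component of the weight along the string toward the centre is −mg cos φ (φ measured from the bottom), so Newton's second law along the string gives T − mg cos φ = m v²/r.
cos 145° = -0.8192, so T = m(v²/r + g cos φ) = 0.677 × ((7.02)²/1.71 + 9.8 × -0.8192) = 0.677 × (28.82 + (-8.028)) = 0.677 × 20.79 = 14.08 N.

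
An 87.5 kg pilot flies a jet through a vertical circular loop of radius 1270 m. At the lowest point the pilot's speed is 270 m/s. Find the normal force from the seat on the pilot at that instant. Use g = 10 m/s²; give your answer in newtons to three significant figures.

At the lowest point, N points up (toward the centre) and the weight mg points down (away from the centre), so the net inward force is N − mg = mv²/r.
N = m(v²/r + g) = 87.5 × ((270)²/1270 + 10.0) = 87.5 × (57.40 + 10.0) = 87.5 × 67.40 = 5898 N.

5900 N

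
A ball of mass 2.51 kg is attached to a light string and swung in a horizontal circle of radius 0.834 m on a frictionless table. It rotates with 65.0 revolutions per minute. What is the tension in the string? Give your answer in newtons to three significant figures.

97.0 N

ω = 65.0 rev/min × 2π/60 = 6.807 rad/s, so v = ωr = 6.807 × 0.834 = 5.677 m/s.
The tension is the only horizontal force, so it supplies the full centripetal force: T = m v²/r = 2.51 × (5.677)²/0.834 = 2.51 × 32.23/0.834 = 96.99 N.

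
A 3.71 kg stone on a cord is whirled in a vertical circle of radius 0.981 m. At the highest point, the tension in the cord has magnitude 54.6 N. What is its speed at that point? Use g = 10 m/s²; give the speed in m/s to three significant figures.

At the top, T + mg = mv²/r, so v = √(r(T/m + g)) = √(0.981 × (54.6/3.71 + 10.0)) = √(0.981 × 24.72) = √24.25 = 4.924 m/s.

4.92 m/s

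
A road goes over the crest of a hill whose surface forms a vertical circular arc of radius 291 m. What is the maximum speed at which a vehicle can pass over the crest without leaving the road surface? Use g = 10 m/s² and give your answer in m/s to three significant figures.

53.9 m/s

At the crest the centre of the circle is below the vehicle, so the net downward (centripetal) force is mg − N = mv²/r.
The vehicle leaves the road when N → 0, giving v_max = √(g r) = √(10.0 × 291) = 53.94 m/s.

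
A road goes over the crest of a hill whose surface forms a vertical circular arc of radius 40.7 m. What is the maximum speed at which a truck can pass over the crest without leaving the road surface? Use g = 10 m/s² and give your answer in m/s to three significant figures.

At the crest the centre of the circle is below the truck, so the net downward (centripetal) force is mg − N = mv²/r.
The truck leaves the road when N → 0, giving v_max = √(g r) = √(10.0 × 40.7) = 20.17 m/s.

20.2 m/s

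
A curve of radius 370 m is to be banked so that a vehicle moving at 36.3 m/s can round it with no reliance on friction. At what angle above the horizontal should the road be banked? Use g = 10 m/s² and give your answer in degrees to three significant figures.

With no friction, the horizontal component of the normal force provides the centripetal force: N sinθ = mv²/r, while N cosθ = mg vertically.
Dividing: tanθ = v²/(r g) = (36.3)²/(370 × 10.0) = 1318/3700 = 0.3561.
θ = arctan(0.3561) = 19.60°.

19.6°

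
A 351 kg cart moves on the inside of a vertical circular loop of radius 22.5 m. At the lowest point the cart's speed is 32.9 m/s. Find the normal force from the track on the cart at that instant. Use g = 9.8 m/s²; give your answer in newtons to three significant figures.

At the lowest point, N points up (toward the centre) and the weight mg points down (away from the centre), so the net inward force is N − mg = mv²/r.
N = m(v²/r + g) = 351 × ((32.9)²/22.5 + 9.8) = 351 × (48.11 + 9.8) = 351 × 57.91 = 20330 N.

20300 N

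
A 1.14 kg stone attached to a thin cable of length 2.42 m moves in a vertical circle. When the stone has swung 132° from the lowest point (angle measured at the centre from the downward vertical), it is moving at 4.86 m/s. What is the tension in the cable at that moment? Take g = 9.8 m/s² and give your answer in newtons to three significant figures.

3.65 N

Take the radial direction toward the centre of the circle as positive. The component of the weight along the string toward the centre is −mg cos φ (φ measured from the bottom), so Newton's second law along the string gives T − mg cos φ = m v²/r.
cos 132° = -0.6691, so T = m(v²/r + g cos φ) = 1.14 × ((4.86)²/2.42 + 9.8 × -0.6691) = 1.14 × (9.760 + (-6.557)) = 1.14 × 3.203 = 3.651 N.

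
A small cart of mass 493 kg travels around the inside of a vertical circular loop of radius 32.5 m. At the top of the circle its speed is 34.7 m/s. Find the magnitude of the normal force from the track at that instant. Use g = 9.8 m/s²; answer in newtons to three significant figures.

At the top, both N and the weight mg point inward (toward the centre), so N + mg = mv²/r.
N = m(v²/r − g) = 493 × ((34.7)²/32.5 − 9.8) = 493 × (37.05 − 9.8) = 493 × 27.25 = 13430 N.

13400 N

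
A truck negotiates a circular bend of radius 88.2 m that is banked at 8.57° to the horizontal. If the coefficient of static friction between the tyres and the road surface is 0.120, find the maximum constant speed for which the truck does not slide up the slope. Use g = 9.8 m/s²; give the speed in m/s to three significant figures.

15.4 m/s

At the maximum speed, friction acts down the slope at its limiting value f = μN. Radially (horizontal, toward centre): N sinθ + μN cosθ = mv²/r. Vertically: N cosθ − μN sinθ = mg.
Dividing: v² = r g (sinθ + μcosθ)/(cosθ − μsinθ).
sinθ + μcosθ = 0.1490 + 0.120×0.9888 = 0.2677; cosθ − μsinθ = 0.9888 − 0.120×0.1490 = 0.9710.
v² = 88.2 × 9.8 × 0.2677/0.9710 = 238.3 m²/s², so v = 15.44 m/s.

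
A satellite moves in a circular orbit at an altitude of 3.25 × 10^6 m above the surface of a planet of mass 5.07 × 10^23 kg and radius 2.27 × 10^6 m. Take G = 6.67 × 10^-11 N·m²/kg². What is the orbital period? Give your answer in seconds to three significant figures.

r = R + h = 2.27 × 10^6 + 3.25 × 10^6 = 5.520 × 10^6 m. Gravity provides the centripetal force: G M m / r² = m v² / r ⇒ v = √(GM/r) = 2475 m/s.
T = 2πr/v = 2π × 5.520 × 10^6 / 2475 = 14010 s.

14000 s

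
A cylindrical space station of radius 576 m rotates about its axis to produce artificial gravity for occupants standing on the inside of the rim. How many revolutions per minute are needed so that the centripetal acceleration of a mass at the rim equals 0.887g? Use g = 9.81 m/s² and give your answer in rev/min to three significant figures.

Require ω²r = 0.887g, so ω = √(0.887 × 9.81/576) = 0.1229 rad/s.
In rev/min: ω × 60/(2π) = 0.1229 × 60/(2π) = 1.174 rev/min.

1.17 rev/min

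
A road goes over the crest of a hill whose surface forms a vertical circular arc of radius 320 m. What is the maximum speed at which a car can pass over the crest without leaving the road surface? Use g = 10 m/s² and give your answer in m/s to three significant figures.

At the crest the centre of the circle is below the car, so the net downward (centripetal) force is mg − N = mv²/r.
The car leaves the road when N → 0, giving v_max = √(g r) = √(10.0 × 320) = 56.57 m/s.

56.6 m/s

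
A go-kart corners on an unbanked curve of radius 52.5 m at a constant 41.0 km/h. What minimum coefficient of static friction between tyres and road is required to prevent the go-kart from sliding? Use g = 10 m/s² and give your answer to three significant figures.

0.247

v = 41.0/3.6 = 11.39 m/s.
Friction provides the centripetal force: μ_s m g = m v²/r, so μ_s = v²/(g r) = (11.39)²/(10.0 × 52.5) = 129.7/525.0 = 0.2471.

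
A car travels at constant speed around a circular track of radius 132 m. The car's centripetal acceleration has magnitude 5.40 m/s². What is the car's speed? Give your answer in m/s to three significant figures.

26.7 m/s

a_c = v²/r ⇒ v = √(a_c · r) = √(5.40 × 132) = √712.8 = 26.70 m/s.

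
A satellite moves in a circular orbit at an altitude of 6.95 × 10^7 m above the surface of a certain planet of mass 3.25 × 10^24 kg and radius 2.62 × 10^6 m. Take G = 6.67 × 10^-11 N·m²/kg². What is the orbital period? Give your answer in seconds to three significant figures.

261000 s

r = R + h = 2.62 × 10^6 + 6.95 × 10^7 = 7.212 × 10^7 m. Gravity provides the centripetal force: G M m / r² = m v² / r ⇒ v = √(GM/r) = 1734 m/s.
T = 2πr/v = 2π × 7.212 × 10^7 / 1734 = 261400 s.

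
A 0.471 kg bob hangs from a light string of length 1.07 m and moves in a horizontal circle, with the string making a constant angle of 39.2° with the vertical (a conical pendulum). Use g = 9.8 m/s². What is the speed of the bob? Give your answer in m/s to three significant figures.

The radius of the circle is r = L sinθ = 1.07 × sin 39.2° = 0.6763 m.
Horizontally T sinθ = mv²/r and vertically T cosθ = mg, so tanθ = v²/(rg).
v = √(r g tanθ) = √(0.6763 × 9.8 × 0.8156) = √5.405 = 2.325 m/s.

2.32 m/s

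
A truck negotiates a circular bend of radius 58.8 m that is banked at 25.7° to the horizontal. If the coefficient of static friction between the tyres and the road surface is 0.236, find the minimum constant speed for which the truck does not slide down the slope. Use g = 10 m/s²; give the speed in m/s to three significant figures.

At the minimum speed, friction acts up the slope at its limiting value f = μN. Radially (horizontal, toward centre): N sinθ − μN cosθ = mv²/r. Vertically: N cosθ + μN sinθ = mg.
Dividing: v² = r g (sinθ − μcosθ)/(cosθ + μsinθ).
sinθ − μcosθ = 0.4337 − 0.236×0.9011 = 0.2210; cosθ + μsinθ = 0.9011 + 0.236×0.4337 = 1.003.
v² = 58.8 × 10.0 × 0.2210/1.003 = 129.5 m²/s², so v = 11.38 m/s.

11.4 m/s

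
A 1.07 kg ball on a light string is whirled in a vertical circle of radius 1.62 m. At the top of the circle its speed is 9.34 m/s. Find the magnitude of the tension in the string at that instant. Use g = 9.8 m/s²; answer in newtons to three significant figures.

At the top, both T and the weight mg point inward (toward the centre), so T + mg = mv²/r.
T = m(v²/r − g) = 1.07 × ((9.34)²/1.62 − 9.8) = 1.07 × (53.85 − 9.8) = 1.07 × 44.05 = 47.13 N.

47.1 N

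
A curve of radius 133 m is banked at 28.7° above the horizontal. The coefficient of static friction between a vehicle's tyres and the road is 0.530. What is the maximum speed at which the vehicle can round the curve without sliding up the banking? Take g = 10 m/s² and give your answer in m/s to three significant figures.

44.9 m/s

At the maximum speed, friction acts down the slope at its limiting value f = μN. Radially (horizontal, toward centre): N sinθ + μN cosθ = mv²/r. Vertically: N cosθ − μN sinθ = mg.
Dividing: v² = r g (sinθ + μcosθ)/(cosθ − μsinθ).
sinθ + μcosθ = 0.4802 + 0.530×0.8771 = 0.9451; cosθ − μsinθ = 0.8771 − 0.530×0.4802 = 0.6226.
v² = 133 × 10.0 × 0.9451/0.6226 = 2019 m²/s², so v = 44.93 m/s.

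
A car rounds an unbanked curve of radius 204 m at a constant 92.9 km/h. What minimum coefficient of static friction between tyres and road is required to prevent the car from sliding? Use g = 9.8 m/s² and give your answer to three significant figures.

v = 92.9/3.6 = 25.81 m/s.
Friction provides the centripetal force: μ_s m g = m v²/r, so μ_s = v²/(g r) = (25.81)²/(9.8 × 204) = 665.9/1999 = 0.3331.

0.333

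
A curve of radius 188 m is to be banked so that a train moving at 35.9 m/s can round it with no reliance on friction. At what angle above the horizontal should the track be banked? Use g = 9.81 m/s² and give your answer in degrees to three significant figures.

With no friction, the horizontal component of the normal force provides the centripetal force: N sinθ = mv²/r, while N cosθ = mg vertically.
Dividing: tanθ = v²/(r g) = (35.9)²/(188 × 9.81) = 1289/1844 = 0.6988.
θ = arctan(0.6988) = 34.95°.

34.9°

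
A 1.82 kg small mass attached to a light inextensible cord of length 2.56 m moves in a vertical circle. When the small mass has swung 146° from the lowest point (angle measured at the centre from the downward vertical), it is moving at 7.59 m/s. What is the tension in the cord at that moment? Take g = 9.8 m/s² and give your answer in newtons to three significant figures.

Take the radial direction toward the centre of the circle as positive. The component of the weight along the string toward the centre is −mg cos φ (φ measured from the bottom), so Newton's second law along the string gives T − mg cos φ = m v²/r.
cos 146° = -0.8290, so T = m(v²/r + g cos φ) = 1.82 × ((7.59)²/2.56 + 9.8 × -0.8290) = 1.82 × (22.50 + (-8.125)) = 1.82 × 14.38 = 26.17 N.

26.2 N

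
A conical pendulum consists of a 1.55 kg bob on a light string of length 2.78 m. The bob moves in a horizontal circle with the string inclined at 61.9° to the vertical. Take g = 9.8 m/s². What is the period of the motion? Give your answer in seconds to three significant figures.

r = L sinθ = 2.452 m. From T sinθ = mω²r and T cosθ = mg: tanθ = ω²r/g, so ω² = g tanθ / r = g/(L cosθ).
ω = √(g/(L cosθ)) = √(9.8/(2.78 × 0.4710)) = √7.484 = 2.736 rad/s.
Period = 2π/ω = 2.297 s.

2.30 s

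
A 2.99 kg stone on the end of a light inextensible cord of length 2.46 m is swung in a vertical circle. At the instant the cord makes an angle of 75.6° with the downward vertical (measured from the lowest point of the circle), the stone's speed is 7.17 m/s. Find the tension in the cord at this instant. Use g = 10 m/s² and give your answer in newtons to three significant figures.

Take the radial direction toward the centre of the circle as positive. The component of the weight along the string toward the centre is −mg cos φ (φ measured from the bottom), so Newton's second law along the string gives T − mg cos φ = m v²/r.
cos 75.6° = 0.2487, so T = m(v²/r + g cos φ) = 2.99 × ((7.17)²/2.46 + 10.0 × 0.2487) = 2.99 × (20.90 + (2.487)) = 2.99 × 23.38 = 69.92 N.

69.9 N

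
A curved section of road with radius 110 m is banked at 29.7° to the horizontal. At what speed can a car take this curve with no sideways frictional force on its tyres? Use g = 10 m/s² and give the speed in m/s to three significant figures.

25.0 m/s

On a frictionless banked curve, N sinθ = mv²/r and N cosθ = mg, so tanθ = v²/(rg).
v = √(r g tanθ) = √(110 × 10.0 × tan 29.7°) = √(110 × 10.0 × 0.5704) = √627.4 = 25.05 m/s.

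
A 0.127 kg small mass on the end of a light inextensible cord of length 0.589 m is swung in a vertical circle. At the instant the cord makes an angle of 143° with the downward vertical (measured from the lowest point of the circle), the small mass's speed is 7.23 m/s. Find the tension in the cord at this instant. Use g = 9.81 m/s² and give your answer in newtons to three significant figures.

10.3 N

Take the radial direction toward the centre of the circle as positive. The component of the weight along the string toward the centre is −mg cos φ (φ measured from the bottom), so Newton's second law along the string gives T − mg cos φ = m v²/r.
cos 143° = -0.7986, so T = m(v²/r + g cos φ) = 0.127 × ((7.23)²/0.589 + 9.81 × -0.7986) = 0.127 × (88.75 + (-7.835)) = 0.127 × 80.91 = 10.28 N.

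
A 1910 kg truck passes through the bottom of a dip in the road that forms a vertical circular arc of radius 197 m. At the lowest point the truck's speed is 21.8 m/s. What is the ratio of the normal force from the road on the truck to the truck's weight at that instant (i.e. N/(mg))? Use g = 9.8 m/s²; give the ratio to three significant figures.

1.25

At the bottom, N − mg = mv²/r, so N = m(v²/r + g) and N/(mg) = v²/(rg) + 1 = (21.8)²/(197 × 9.8) + 1 = 0.2462 + 1 = 1.246.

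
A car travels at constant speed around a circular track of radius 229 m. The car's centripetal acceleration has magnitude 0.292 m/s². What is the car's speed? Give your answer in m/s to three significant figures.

8.18 m/s

a_c = v²/r ⇒ v = √(a_c · r) = √(0.292 × 229) = √66.87 = 8.177 m/s.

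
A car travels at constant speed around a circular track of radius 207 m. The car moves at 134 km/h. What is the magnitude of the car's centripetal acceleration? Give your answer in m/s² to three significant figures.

v = 134 km/h = 134/3.6 = 37.22 m/s.
a_c = v²/r = (37.22)²/207 = 1385/207 = 6.693 m/s².

6.69 m/s²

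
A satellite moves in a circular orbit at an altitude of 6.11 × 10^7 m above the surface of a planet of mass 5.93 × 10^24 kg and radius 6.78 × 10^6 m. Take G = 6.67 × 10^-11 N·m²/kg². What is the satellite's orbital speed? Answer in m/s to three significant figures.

2410 m/s

Orbital radius r = R + h = 6.78 × 10^6 + 6.11 × 10^7 = 6.788 × 10^7 m.
Gravity supplies the centripetal force: G M m / r² = m v² / r, so v = √(GM/r).
v = √(6.67 × 10^-11 × 5.93 × 10^24 / 6.788 × 10^7) = √(5.827 × 10^6) = 2414 m/s.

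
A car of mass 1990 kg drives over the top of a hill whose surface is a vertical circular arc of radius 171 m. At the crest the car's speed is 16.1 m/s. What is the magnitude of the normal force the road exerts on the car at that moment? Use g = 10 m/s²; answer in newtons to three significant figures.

16900 N

At the crest the centripetal acceleration points downward (toward the centre of the arc), so mg − N = mv²/r.
N = m(g − v²/r) = 1990 × (10.0 − (16.1)²/171) = 1990 × (10.0 − 1.516) = 1990 × 8.484 = 16880 N.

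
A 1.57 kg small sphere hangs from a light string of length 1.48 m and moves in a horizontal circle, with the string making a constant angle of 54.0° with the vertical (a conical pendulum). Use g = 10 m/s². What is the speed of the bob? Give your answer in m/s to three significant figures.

The radius of the circle is r = L sinθ = 1.48 × sin 54.0° = 1.197 m.
Horizontally T sinθ = mv²/r and vertically T cosθ = mg, so tanθ = v²/(rg).
v = √(r g tanθ) = √(1.197 × 10.0 × 1.376) = √16.48 = 4.060 m/s.

4.06 m/s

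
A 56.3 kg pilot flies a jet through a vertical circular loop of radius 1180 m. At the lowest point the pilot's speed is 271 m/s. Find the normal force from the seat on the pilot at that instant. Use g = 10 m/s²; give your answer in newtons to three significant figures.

4070 N

At the lowest point, N points up (toward the centre) and the weight mg points down (away from the centre), so the net inward force is N − mg = mv²/r.
N = m(v²/r + g) = 56.3 × ((271)²/1180 + 10.0) = 56.3 × (62.24 + 10.0) = 56.3 × 72.24 = 4067 N.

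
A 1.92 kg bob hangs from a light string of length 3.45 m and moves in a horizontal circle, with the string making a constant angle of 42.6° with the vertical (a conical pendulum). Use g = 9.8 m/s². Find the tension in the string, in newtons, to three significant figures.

Vertically the bob has no acceleration, so T cosθ = mg.
T = mg/cosθ = 1.92 × 9.8 / cos 42.6° = 18.82/0.7361 = 25.56 N.

25.6 N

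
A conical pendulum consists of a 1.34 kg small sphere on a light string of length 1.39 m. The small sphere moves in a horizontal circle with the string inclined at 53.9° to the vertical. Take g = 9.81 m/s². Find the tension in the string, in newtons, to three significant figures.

Vertically the bob has no acceleration, so T cosθ = mg.
T = mg/cosθ = 1.34 × 9.81 / cos 53.9° = 13.15/0.5892 = 22.31 N.

22.3 N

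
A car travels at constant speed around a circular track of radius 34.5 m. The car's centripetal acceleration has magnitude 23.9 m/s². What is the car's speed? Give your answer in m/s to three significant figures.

28.7 m/s

a_c = v²/r ⇒ v = √(a_c · r) = √(23.9 × 34.5) = √824.6 = 28.71 m/s.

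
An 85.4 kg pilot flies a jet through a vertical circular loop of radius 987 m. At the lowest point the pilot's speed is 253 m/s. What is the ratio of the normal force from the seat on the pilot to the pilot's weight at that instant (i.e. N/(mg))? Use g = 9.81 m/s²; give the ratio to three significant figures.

At the bottom, N − mg = mv²/r, so N = m(v²/r + g) and N/(mg) = v²/(rg) + 1 = (253)²/(987 × 9.81) + 1 = 6.611 + 1 = 7.611.

7.61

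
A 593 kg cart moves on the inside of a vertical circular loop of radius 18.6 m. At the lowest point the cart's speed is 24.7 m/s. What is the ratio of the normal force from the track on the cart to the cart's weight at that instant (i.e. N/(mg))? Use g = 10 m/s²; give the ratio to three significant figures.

4.28

At the bottom, N − mg = mv²/r, so N = m(v²/r + g) and N/(mg) = v²/(rg) + 1 = (24.7)²/(18.6 × 10.0) + 1 = 3.280 + 1 = 4.280.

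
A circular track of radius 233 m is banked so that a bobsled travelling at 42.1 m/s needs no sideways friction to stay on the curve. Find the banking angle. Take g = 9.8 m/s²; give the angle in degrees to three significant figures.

For a frictionless banked turn: horizontally N sinθ = mv²/r and vertically N cosθ = mg.
Dividing: tanθ = v²/(r g) = (42.1)²/(233 × 9.8) = 1772/2283 = 0.7762.
θ = arctan(0.7762) = 37.82°.

37.8°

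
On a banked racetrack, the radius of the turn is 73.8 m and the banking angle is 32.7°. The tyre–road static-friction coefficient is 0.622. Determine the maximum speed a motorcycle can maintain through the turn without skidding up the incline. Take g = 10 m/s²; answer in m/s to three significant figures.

At the maximum speed, friction acts down the slope at its limiting value f = μN. Radially (horizontal, toward centre): N sinθ + μN cosθ = mv²/r. Vertically: N cosθ − μN sinθ = mg.
Dividing: v² = r g (sinθ + μcosθ)/(cosθ − μsinθ).
sinθ + μcosθ = 0.5402 + 0.622×0.8415 = 1.064; cosθ − μsinθ = 0.8415 − 0.622×0.5402 = 0.5055.
v² = 73.8 × 10.0 × 1.064/0.5055 = 1553 m²/s², so v = 39.41 m/s.

39.4 m/s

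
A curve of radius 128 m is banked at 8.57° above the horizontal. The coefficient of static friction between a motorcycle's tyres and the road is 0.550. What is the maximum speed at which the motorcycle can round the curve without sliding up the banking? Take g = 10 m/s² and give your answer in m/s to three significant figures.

31.3 m/s

At the maximum speed, friction acts down the slope at its limiting value f = μN. Radially (horizontal, toward centre): N sinθ + μN cosθ = mv²/r. Vertically: N cosθ − μN sinθ = mg.
Dividing: v² = r g (sinθ + μcosθ)/(cosθ − μsinθ).
sinθ + μcosθ = 0.1490 + 0.550×0.9888 = 0.6929; cosθ − μsinθ = 0.9888 − 0.550×0.1490 = 0.9069.
v² = 128 × 10.0 × 0.6929/0.9069 = 978.0 m²/s², so v = 31.27 m/s.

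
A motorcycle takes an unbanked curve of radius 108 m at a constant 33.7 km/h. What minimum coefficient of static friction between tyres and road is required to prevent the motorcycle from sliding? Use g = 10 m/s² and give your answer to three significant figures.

0.0811

v = 33.7/3.6 = 9.361 m/s.
Friction provides the centripetal force: μ_s m g = m v²/r, so μ_s = v²/(g r) = (9.361)²/(10.0 × 108) = 87.63/1080 = 0.08114.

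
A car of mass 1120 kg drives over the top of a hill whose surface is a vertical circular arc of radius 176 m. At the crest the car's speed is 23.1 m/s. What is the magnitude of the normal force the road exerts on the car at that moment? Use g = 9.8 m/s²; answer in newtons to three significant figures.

7580 N

At the crest the centripetal acceleration points downward (toward the centre of the arc), so mg − N = mv²/r.
N = m(g − v²/r) = 1120 × (9.8 − (23.1)²/176) = 1120 × (9.8 − 3.032) = 1120 × 6.768 = 7580 N.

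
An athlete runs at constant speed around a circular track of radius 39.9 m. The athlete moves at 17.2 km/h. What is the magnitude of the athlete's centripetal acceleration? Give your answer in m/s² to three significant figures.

0.572 m/s²

v = 17.2 km/h = 17.2/3.6 = 4.778 m/s.
a_c = v²/r = (4.778)²/39.9 = 22.83/39.9 = 0.5721 m/s².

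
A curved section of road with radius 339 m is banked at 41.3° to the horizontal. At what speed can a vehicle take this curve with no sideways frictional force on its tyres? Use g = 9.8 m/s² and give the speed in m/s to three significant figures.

54.0 m/s

On a frictionless banked curve, N sinθ = mv²/r and N cosθ = mg, so tanθ = v²/(rg).
v = √(r g tanθ) = √(339 × 9.8 × tan 41.3°) = √(339 × 9.8 × 0.8785) = √2919 = 54.02 m/s.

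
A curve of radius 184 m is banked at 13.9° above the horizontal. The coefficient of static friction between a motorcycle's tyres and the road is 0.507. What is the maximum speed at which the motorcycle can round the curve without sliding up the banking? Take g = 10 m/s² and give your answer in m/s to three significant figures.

39.8 m/s

At the maximum speed, friction acts down the slope at its limiting value f = μN. Radially (horizontal, toward centre): N sinθ + μN cosθ = mv²/r. Vertically: N cosθ − μN sinθ = mg.
Dividing: v² = r g (sinθ + μcosθ)/(cosθ − μsinθ).
sinθ + μcosθ = 0.2402 + 0.507×0.9707 = 0.7324; cosθ − μsinθ = 0.9707 − 0.507×0.2402 = 0.8489.
v² = 184 × 10.0 × 0.7324/0.8489 = 1587 m²/s², so v = 39.84 m/s.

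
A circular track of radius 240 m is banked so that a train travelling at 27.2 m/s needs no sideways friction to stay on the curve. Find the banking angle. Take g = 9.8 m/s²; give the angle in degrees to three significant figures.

For a frictionless banked turn: horizontally N sinθ = mv²/r and vertically N cosθ = mg.
Dividing: tanθ = v²/(r g) = (27.2)²/(240 × 9.8) = 739.8/2352 = 0.3146.
θ = arctan(0.3146) = 17.46°.

17.5°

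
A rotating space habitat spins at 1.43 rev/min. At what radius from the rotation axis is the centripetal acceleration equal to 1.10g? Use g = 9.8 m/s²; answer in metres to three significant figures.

ω = 1.43 rev/min × 2π/60 = 0.1497 rad/s.
a_c = ω²r = 1.10g ⇒ r = 1.10 × 9.8 / (0.1497)² = 10.78/0.02242 = 480.7 m.

481 m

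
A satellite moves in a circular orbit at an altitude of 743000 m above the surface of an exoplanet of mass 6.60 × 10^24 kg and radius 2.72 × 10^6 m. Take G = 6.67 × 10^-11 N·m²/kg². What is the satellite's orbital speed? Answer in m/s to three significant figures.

Orbital radius r = R + h = 2.72 × 10^6 + 743000 = 3.463 × 10^6 m.
Gravity supplies the centripetal force: G M m / r² = m v² / r, so v = √(GM/r).
v = √(6.67 × 10^-11 × 6.60 × 10^24 / 3.463 × 10^6) = √(1.271 × 10^8) = 11270 m/s.

11300 m/s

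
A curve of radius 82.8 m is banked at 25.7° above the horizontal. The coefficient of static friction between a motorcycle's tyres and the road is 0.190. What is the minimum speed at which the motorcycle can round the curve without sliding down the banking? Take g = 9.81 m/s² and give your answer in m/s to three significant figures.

14.7 m/s

At the minimum speed, friction acts up the slope at its limiting value f = μN. Radially (horizontal, toward centre): N sinθ − μN cosθ = mv²/r. Vertically: N cosθ + μN sinθ = mg.
Dividing: v² = r g (sinθ − μcosθ)/(cosθ + μsinθ).
sinθ − μcosθ = 0.4337 − 0.190×0.9011 = 0.2625; cosθ + μsinθ = 0.9011 + 0.190×0.4337 = 0.9835.
v² = 82.8 × 9.81 × 0.2625/0.9835 = 216.8 m²/s², so v = 14.72 m/s.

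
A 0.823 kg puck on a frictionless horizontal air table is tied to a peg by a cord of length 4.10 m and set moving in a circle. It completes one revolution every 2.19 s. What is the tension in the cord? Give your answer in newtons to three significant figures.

v = 2πr/T = 2π × 4.10/2.19 = 11.76 m/s.
The tension is the only horizontal force, so it supplies the full centripetal force: T = m v²/r = 0.823 × (11.76)²/4.10 = 0.823 × 138.4/4.10 = 27.78 N.

27.8 N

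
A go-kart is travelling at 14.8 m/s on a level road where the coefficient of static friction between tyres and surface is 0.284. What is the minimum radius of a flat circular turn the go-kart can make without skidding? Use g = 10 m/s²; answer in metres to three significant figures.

77.1 m

At the limit, μ_s m g = m v²/r, so r_min = v²/(μ_s g) = (14.8)²/(0.284 × 10.0) = 219.0/2.840 = 77.13 m.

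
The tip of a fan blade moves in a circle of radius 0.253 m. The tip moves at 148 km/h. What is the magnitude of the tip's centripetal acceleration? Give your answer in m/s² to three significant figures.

6680 m/s²

v = 148 km/h = 148/3.6 = 41.11 m/s.
a_c = v²/r = (41.11)²/0.253 = 1690/0.253 = 6680 m/s².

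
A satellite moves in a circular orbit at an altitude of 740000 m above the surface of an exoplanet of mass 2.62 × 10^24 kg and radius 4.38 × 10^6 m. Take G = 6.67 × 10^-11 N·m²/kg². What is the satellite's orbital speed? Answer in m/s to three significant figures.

5840 m/s

Orbital radius r = R + h = 4.38 × 10^6 + 740000 = 5.120 × 10^6 m.
Gravity supplies the centripetal force: G M m / r² = m v² / r, so v = √(GM/r).
v = √(6.67 × 10^-11 × 2.62 × 10^24 / 5.120 × 10^6) = √(3.413 × 10^7) = 5842 m/s.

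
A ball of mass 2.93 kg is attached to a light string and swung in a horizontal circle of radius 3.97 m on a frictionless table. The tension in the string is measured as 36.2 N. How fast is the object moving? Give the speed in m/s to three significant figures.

T = m v²/r ⇒ v = √(T r / m) = √(36.2 × 3.97 / 2.93) = √49.05 = 7.004 m/s.

7.00 m/s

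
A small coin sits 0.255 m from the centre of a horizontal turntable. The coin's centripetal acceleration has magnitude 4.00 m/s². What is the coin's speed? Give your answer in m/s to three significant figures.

a_c = v²/r ⇒ v = √(a_c · r) = √(4.00 × 0.255) = √1.020 = 1.010 m/s.

1.01 m/s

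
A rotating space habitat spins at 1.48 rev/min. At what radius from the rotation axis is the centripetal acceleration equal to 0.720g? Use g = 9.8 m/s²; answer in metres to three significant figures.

ω = 1.48 rev/min × 2π/60 = 0.1550 rad/s.
a_c = ω²r = 0.720g ⇒ r = 0.720 × 9.8 / (0.1550)² = 7.056/0.02402 = 293.8 m.

294 m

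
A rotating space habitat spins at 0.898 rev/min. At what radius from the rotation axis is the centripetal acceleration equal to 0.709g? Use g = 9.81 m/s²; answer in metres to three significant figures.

ω = 0.898 rev/min × 2π/60 = 0.09404 rad/s.
a_c = ω²r = 0.709g ⇒ r = 0.709 × 9.81 / (0.09404)² = 6.955/0.008843 = 786.5 m.

787 m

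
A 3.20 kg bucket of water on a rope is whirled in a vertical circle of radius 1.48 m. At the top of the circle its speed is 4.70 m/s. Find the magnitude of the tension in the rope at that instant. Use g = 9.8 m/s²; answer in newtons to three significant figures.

At the top, both T and the weight mg point inward (toward the centre), so T + mg = mv²/r.
T = m(v²/r − g) = 3.20 × ((4.70)²/1.48 − 9.8) = 3.20 × (14.93 − 9.8) = 3.20 × 5.126 = 16.40 N.

16.4 N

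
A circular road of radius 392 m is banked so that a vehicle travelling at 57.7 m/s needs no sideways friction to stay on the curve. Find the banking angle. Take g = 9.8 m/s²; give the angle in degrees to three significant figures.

40.9°

With no friction, the horizontal component of the normal force provides the centripetal force: N sinθ = mv²/r, while N cosθ = mg vertically.
Dividing: tanθ = v²/(r g) = (57.7)²/(392 × 9.8) = 3329/3842 = 0.8666.
θ = arctan(0.8666) = 40.91°.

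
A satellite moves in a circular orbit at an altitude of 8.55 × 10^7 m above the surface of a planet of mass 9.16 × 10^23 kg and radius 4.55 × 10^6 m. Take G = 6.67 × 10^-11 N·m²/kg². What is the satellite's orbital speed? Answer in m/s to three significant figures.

824 m/s

Orbital radius r = R + h = 4.55 × 10^6 + 8.55 × 10^7 = 9.005 × 10^7 m.
Gravity supplies the centripetal force: G M m / r² = m v² / r, so v = √(GM/r).
v = √(6.67 × 10^-11 × 9.16 × 10^23 / 9.005 × 10^7) = √(678500) = 823.7 m/s.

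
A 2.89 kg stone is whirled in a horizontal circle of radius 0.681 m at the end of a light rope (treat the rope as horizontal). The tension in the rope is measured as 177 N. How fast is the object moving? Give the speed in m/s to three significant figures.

6.46 m/s

T = m v²/r ⇒ v = √(T r / m) = √(177 × 0.681 / 2.89) = √41.71 = 6.458 m/s.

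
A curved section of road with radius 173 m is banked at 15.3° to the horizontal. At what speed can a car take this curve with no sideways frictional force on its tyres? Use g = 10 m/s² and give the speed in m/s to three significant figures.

21.8 m/s

On a frictionless banked curve, N sinθ = mv²/r and N cosθ = mg, so tanθ = v²/(rg).
v = √(r g tanθ) = √(173 × 10.0 × tan 15.3°) = √(173 × 10.0 × 0.2736) = √473.3 = 21.75 m/s.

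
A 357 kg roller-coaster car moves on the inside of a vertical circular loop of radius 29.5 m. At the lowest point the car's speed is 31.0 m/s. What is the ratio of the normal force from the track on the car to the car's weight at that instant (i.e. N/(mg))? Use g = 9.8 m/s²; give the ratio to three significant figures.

At the bottom, N − mg = mv²/r, so N = m(v²/r + g) and N/(mg) = v²/(rg) + 1 = (31.0)²/(29.5 × 9.8) + 1 = 3.324 + 1 = 4.324.

4.32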